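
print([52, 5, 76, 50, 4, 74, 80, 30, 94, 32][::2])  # [52, 76, 4, 80, 94]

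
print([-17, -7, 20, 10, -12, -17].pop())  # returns -17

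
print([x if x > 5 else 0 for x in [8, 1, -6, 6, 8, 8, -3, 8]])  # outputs [8, 0, 0, 6, 8, 8, 0, 8]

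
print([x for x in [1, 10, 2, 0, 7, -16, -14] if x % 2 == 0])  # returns [10, 2, 0, -16, -14]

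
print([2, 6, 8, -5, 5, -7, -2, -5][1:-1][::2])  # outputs [6, -5, -7]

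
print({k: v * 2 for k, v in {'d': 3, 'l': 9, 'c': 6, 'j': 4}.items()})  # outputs {'d': 6, 'l': 18, 'c': 12, 'j': 8}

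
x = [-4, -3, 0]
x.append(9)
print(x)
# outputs [-4, -3, 0, 9]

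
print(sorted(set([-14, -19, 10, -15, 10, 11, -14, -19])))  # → [-19, -15, -14, 10, 11]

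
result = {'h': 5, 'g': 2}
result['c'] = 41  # {'h': 5, 'g': 2, 'c': 41}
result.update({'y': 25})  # {'h': 5, 'g': 2, 'c': 41, 'y': 25}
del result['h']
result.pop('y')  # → 25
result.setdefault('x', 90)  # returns 90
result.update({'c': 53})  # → {'g': 2, 'c': 53, 'x': 90}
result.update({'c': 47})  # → {'g': 2, 'c': 47, 'x': 90}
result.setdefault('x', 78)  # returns 90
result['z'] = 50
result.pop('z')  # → 50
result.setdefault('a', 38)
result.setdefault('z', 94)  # 94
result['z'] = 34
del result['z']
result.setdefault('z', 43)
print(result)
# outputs {'g': 2, 'c': 47, 'x': 90, 'a': 38, 'z': 43}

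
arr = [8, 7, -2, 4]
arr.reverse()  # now [4, -2, 7, 8]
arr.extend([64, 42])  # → [4, -2, 7, 8, 64, 42]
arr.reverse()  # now [42, 64, 8, 7, -2, 4]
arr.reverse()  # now [4, -2, 7, 8, 64, 42]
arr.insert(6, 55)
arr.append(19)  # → [4, -2, 7, 8, 64, 42, 55, 19]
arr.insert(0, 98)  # [98, 4, -2, 7, 8, 64, 42, 55, 19]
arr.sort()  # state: [-2, 4, 7, 8, 19, 42, 55, 64, 98]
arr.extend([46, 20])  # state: [-2, 4, 7, 8, 19, 42, 55, 64, 98, 46, 20]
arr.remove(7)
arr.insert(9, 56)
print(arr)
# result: [-2, 4, 8, 19, 42, 55, 64, 98, 46, 56, 20]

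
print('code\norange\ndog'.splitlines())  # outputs ['code', 'orange', 'dog']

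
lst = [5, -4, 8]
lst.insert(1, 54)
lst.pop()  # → 8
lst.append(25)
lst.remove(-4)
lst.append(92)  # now [5, 54, 25, 92]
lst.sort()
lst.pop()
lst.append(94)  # [5, 25, 54, 94]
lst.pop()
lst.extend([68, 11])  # [5, 25, 54, 68, 11]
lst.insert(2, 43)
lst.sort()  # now [5, 11, 25, 43, 54, 68]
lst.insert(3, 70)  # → [5, 11, 25, 70, 43, 54, 68]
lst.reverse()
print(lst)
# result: [68, 54, 43, 70, 25, 11, 5]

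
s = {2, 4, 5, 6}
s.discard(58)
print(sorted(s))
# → [2, 4, 5, 6]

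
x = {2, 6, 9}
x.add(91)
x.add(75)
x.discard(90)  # {2, 6, 9, 75, 91}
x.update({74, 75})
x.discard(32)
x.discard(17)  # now {2, 6, 9, 74, 75, 91}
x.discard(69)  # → {2, 6, 9, 74, 75, 91}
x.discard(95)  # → {2, 6, 9, 74, 75, 91}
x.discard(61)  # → {2, 6, 9, 74, 75, 91}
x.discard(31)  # {2, 6, 9, 74, 75, 91}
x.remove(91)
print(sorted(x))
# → [2, 6, 9, 74, 75]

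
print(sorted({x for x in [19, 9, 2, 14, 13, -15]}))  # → [-15, 2, 9, 13, 14, 19]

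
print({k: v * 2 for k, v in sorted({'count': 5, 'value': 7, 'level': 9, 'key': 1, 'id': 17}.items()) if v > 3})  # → {'count': 10, 'id': 34, 'level': 18, 'value': 14}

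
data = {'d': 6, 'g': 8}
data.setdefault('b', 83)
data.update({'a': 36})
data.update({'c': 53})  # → {'d': 6, 'g': 8, 'b': 83, 'a': 36, 'c': 53}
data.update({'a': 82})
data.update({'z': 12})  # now {'d': 6, 'g': 8, 'b': 83, 'a': 82, 'c': 53, 'z': 12}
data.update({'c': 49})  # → {'d': 6, 'g': 8, 'b': 83, 'a': 82, 'c': 49, 'z': 12}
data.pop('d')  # 6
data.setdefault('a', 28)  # 82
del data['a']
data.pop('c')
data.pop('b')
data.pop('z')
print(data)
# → {'g': 8}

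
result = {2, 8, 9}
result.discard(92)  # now {2, 8, 9}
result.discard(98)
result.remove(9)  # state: {2, 8}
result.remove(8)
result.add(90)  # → {2, 90}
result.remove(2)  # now {90}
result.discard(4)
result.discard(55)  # {90}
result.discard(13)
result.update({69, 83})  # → {69, 83, 90}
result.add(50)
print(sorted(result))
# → [50, 69, 83, 90]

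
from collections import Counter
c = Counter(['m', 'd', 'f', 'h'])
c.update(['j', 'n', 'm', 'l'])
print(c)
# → Counter({'m': 2, 'd': 1, 'f': 1, 'h': 1, 'j': 1, 'n': 1, 'l': 1})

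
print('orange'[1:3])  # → ra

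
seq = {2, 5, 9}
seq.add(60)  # {2, 5, 9, 60}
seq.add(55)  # {2, 5, 9, 55, 60}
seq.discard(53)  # {2, 5, 9, 55, 60}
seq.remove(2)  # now {5, 9, 55, 60}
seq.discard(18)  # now {5, 9, 55, 60}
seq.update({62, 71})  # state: {5, 9, 55, 60, 62, 71}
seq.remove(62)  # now {5, 9, 55, 60, 71}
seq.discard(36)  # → {5, 9, 55, 60, 71}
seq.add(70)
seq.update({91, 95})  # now {5, 9, 55, 60, 70, 71, 91, 95}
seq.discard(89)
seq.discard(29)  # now {5, 9, 55, 60, 70, 71, 91, 95}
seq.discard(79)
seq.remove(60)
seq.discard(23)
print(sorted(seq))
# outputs [5, 9, 55, 70, 71, 91, 95]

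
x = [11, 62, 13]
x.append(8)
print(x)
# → [11, 62, 13, 8]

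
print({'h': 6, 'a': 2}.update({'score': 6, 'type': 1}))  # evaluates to None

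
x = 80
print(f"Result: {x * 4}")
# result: Result: 320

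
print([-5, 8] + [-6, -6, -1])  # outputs [-5, 8, -6, -6, -1]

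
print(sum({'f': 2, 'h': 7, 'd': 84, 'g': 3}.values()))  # 96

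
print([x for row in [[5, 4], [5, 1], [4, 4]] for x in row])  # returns [5, 4, 5, 1, 4, 4]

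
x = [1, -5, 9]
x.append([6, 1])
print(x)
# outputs [1, -5, 9, [6, 1]]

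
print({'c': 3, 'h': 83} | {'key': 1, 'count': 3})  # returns {'c': 3, 'h': 83, 'key': 1, 'count': 3}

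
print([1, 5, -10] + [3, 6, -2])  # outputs [1, 5, -10, 3, 6, -2]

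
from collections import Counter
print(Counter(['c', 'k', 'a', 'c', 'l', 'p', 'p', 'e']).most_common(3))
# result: [('c', 2), ('p', 2), ('k', 1)]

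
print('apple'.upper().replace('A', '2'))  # 2PPLE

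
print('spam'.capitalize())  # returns Spam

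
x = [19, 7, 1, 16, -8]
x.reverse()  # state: [-8, 16, 1, 7, 19]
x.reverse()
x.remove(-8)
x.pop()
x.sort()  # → [1, 7, 19]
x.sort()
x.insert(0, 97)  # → [97, 1, 7, 19]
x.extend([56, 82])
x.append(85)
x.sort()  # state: [1, 7, 19, 56, 82, 85, 97]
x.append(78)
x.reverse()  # [78, 97, 85, 82, 56, 19, 7, 1]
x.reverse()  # [1, 7, 19, 56, 82, 85, 97, 78]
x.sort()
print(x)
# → [1, 7, 19, 56, 78, 82, 85, 97]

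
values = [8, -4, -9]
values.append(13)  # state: [8, -4, -9, 13]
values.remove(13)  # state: [8, -4, -9]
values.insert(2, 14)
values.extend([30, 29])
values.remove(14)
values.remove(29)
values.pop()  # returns 30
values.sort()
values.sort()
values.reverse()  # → [8, -4, -9]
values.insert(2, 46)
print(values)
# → [8, -4, 46, -9]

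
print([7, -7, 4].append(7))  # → None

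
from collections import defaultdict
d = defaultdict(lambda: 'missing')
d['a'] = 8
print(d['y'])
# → missing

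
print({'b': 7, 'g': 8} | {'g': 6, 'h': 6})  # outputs {'b': 7, 'g': 6, 'h': 6}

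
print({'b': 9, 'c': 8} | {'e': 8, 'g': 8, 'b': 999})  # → {'b': 999, 'c': 8, 'e': 8, 'g': 8}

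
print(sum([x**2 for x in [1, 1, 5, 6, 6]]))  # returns 99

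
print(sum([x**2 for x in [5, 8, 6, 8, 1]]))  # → 190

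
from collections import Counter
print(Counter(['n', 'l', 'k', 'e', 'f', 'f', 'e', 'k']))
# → Counter({'k': 2, 'e': 2, 'f': 2, 'n': 1, 'l': 1})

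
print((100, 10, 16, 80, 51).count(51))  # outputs 1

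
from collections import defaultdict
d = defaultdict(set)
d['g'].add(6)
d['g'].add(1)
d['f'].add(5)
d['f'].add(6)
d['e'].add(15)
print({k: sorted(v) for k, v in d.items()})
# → {'g': [1, 6], 'f': [5, 6], 'e': [15]}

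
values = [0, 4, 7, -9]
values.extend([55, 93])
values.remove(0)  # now [4, 7, -9, 55, 93]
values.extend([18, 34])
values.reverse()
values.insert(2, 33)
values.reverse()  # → [4, 7, -9, 55, 93, 33, 18, 34]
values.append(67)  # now [4, 7, -9, 55, 93, 33, 18, 34, 67]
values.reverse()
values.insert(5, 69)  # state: [67, 34, 18, 33, 93, 69, 55, -9, 7, 4]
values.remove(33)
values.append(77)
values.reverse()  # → [77, 4, 7, -9, 55, 69, 93, 18, 34, 67]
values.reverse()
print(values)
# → [67, 34, 18, 93, 69, 55, -9, 7, 4, 77]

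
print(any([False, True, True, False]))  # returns True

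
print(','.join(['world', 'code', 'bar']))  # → world,code,bar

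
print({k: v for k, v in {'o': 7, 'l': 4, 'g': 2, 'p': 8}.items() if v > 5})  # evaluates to {'o': 7, 'p': 8}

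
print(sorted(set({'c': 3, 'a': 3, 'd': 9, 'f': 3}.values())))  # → [3, 9]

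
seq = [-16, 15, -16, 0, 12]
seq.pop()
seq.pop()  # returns 0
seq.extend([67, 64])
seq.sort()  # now [-16, -16, 15, 64, 67]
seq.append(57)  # [-16, -16, 15, 64, 67, 57]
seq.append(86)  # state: [-16, -16, 15, 64, 67, 57, 86]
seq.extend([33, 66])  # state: [-16, -16, 15, 64, 67, 57, 86, 33, 66]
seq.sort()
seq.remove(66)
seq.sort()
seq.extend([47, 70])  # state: [-16, -16, 15, 33, 57, 64, 67, 86, 47, 70]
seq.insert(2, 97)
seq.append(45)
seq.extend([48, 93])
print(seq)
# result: [-16, -16, 97, 15, 33, 57, 64, 67, 86, 47, 70, 45, 48, 93]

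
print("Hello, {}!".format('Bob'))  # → Hello, Bob!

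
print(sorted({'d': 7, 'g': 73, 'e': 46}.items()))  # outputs [('d', 7), ('e', 46), ('g', 73)]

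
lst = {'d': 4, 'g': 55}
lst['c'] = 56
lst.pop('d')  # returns 4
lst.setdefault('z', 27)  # 27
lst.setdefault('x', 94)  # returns 94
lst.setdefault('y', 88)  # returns 88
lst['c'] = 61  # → {'g': 55, 'c': 61, 'z': 27, 'x': 94, 'y': 88}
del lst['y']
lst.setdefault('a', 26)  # 26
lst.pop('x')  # 94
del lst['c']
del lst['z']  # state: {'g': 55, 'a': 26}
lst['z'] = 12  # {'g': 55, 'a': 26, 'z': 12}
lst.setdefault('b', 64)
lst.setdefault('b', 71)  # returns 64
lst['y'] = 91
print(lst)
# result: {'g': 55, 'a': 26, 'z': 12, 'b': 64, 'y': 91}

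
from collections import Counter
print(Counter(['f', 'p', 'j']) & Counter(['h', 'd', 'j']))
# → Counter({'j': 1})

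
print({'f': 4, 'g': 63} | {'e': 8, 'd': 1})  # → {'f': 4, 'g': 63, 'e': 8, 'd': 1}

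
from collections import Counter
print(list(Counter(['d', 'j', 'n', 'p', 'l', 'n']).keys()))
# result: ['d', 'j', 'n', 'p', 'l']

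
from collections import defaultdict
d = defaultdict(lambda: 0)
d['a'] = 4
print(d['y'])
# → 0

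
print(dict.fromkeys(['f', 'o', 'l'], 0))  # {'f': 0, 'o': 0, 'l': 0}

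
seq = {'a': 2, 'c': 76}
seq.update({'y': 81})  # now {'a': 2, 'c': 76, 'y': 81}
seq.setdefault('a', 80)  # 2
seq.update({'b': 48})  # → {'a': 2, 'c': 76, 'y': 81, 'b': 48}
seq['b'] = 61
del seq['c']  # {'a': 2, 'y': 81, 'b': 61}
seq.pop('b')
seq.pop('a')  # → 2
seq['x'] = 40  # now {'y': 81, 'x': 40}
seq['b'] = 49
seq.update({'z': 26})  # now {'y': 81, 'x': 40, 'b': 49, 'z': 26}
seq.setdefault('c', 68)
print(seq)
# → {'y': 81, 'x': 40, 'b': 49, 'z': 26, 'c': 68}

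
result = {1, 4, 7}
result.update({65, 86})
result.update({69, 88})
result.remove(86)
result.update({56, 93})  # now {1, 4, 7, 56, 65, 69, 88, 93}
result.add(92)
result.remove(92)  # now {1, 4, 7, 56, 65, 69, 88, 93}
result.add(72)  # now {1, 4, 7, 56, 65, 69, 72, 88, 93}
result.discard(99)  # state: {1, 4, 7, 56, 65, 69, 72, 88, 93}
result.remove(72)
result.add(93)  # {1, 4, 7, 56, 65, 69, 88, 93}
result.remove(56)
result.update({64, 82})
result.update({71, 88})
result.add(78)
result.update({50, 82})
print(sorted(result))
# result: [1, 4, 7, 50, 64, 65, 69, 71, 78, 82, 88, 93]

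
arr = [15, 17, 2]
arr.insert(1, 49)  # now [15, 49, 17, 2]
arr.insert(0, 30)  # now [30, 15, 49, 17, 2]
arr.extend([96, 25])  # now [30, 15, 49, 17, 2, 96, 25]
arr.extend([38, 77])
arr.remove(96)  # [30, 15, 49, 17, 2, 25, 38, 77]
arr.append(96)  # [30, 15, 49, 17, 2, 25, 38, 77, 96]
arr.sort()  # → [2, 15, 17, 25, 30, 38, 49, 77, 96]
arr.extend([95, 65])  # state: [2, 15, 17, 25, 30, 38, 49, 77, 96, 95, 65]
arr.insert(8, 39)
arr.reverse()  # [65, 95, 96, 39, 77, 49, 38, 30, 25, 17, 15, 2]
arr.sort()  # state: [2, 15, 17, 25, 30, 38, 39, 49, 65, 77, 95, 96]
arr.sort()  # [2, 15, 17, 25, 30, 38, 39, 49, 65, 77, 95, 96]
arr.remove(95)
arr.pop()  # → 96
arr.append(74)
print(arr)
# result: [2, 15, 17, 25, 30, 38, 39, 49, 65, 77, 74]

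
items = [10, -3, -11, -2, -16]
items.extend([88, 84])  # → [10, -3, -11, -2, -16, 88, 84]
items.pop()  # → 84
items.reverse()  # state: [88, -16, -2, -11, -3, 10]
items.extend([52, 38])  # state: [88, -16, -2, -11, -3, 10, 52, 38]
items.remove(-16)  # [88, -2, -11, -3, 10, 52, 38]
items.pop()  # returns 38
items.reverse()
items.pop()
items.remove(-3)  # [52, 10, -11, -2]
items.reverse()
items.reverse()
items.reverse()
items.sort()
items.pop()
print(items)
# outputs [-11, -2, 10]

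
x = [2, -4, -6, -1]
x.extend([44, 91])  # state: [2, -4, -6, -1, 44, 91]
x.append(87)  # [2, -4, -6, -1, 44, 91, 87]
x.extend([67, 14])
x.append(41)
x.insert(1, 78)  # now [2, 78, -4, -6, -1, 44, 91, 87, 67, 14, 41]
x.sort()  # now [-6, -4, -1, 2, 14, 41, 44, 67, 78, 87, 91]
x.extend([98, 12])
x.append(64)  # [-6, -4, -1, 2, 14, 41, 44, 67, 78, 87, 91, 98, 12, 64]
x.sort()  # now [-6, -4, -1, 2, 12, 14, 41, 44, 64, 67, 78, 87, 91, 98]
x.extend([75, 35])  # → [-6, -4, -1, 2, 12, 14, 41, 44, 64, 67, 78, 87, 91, 98, 75, 35]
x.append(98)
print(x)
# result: [-6, -4, -1, 2, 12, 14, 41, 44, 64, 67, 78, 87, 91, 98, 75, 35, 98]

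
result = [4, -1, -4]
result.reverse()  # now [-4, -1, 4]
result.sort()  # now [-4, -1, 4]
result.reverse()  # [4, -1, -4]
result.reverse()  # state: [-4, -1, 4]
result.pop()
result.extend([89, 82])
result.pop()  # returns 82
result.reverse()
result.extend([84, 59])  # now [89, -1, -4, 84, 59]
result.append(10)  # [89, -1, -4, 84, 59, 10]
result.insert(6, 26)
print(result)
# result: [89, -1, -4, 84, 59, 10, 26]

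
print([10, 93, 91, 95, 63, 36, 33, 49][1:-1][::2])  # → [93, 95, 36]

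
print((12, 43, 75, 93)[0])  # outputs 12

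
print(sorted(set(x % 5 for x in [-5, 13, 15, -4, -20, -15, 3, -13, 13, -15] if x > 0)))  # [0, 3]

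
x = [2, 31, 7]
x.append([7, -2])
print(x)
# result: [2, 31, 7, [7, -2]]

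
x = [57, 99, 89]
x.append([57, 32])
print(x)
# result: [57, 99, 89, [57, 32]]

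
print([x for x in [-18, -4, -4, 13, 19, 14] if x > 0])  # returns [13, 19, 14]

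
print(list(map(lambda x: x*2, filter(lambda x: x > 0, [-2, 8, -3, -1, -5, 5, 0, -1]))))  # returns [16, 10]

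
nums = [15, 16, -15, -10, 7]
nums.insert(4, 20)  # [15, 16, -15, -10, 20, 7]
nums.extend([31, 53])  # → [15, 16, -15, -10, 20, 7, 31, 53]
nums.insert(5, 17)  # [15, 16, -15, -10, 20, 17, 7, 31, 53]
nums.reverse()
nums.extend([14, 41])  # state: [53, 31, 7, 17, 20, -10, -15, 16, 15, 14, 41]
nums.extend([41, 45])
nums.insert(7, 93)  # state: [53, 31, 7, 17, 20, -10, -15, 93, 16, 15, 14, 41, 41, 45]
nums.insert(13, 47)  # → [53, 31, 7, 17, 20, -10, -15, 93, 16, 15, 14, 41, 41, 47, 45]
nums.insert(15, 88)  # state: [53, 31, 7, 17, 20, -10, -15, 93, 16, 15, 14, 41, 41, 47, 45, 88]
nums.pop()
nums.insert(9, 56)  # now [53, 31, 7, 17, 20, -10, -15, 93, 16, 56, 15, 14, 41, 41, 47, 45]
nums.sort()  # [-15, -10, 7, 14, 15, 16, 17, 20, 31, 41, 41, 45, 47, 53, 56, 93]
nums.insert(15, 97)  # [-15, -10, 7, 14, 15, 16, 17, 20, 31, 41, 41, 45, 47, 53, 56, 97, 93]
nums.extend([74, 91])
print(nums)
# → [-15, -10, 7, 14, 15, 16, 17, 20, 31, 41, 41, 45, 47, 53, 56, 97, 93, 74, 91]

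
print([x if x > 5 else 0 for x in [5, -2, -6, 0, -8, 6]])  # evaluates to [0, 0, 0, 0, 0, 6]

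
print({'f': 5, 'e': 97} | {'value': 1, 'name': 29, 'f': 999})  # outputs {'f': 999, 'e': 97, 'value': 1, 'name': 29}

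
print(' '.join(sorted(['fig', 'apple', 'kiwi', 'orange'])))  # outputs apple fig kiwi orange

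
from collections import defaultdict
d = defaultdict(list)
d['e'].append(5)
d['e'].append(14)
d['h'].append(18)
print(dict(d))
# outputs {'e': [5, 14], 'h': [18]}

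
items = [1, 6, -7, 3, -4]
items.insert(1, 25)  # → [1, 25, 6, -7, 3, -4]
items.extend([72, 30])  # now [1, 25, 6, -7, 3, -4, 72, 30]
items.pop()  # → 30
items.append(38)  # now [1, 25, 6, -7, 3, -4, 72, 38]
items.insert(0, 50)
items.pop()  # 38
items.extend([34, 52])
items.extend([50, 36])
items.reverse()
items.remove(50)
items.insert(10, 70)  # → [36, 52, 34, 72, -4, 3, -7, 6, 25, 1, 70, 50]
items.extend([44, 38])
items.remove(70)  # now [36, 52, 34, 72, -4, 3, -7, 6, 25, 1, 50, 44, 38]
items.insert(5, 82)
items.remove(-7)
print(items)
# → [36, 52, 34, 72, -4, 82, 3, 6, 25, 1, 50, 44, 38]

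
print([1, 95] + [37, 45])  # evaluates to [1, 95, 37, 45]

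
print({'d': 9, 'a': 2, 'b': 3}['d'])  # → 9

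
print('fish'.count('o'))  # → 0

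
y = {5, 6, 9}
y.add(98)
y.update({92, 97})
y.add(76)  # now {5, 6, 9, 76, 92, 97, 98}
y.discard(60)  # {5, 6, 9, 76, 92, 97, 98}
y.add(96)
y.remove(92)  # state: {5, 6, 9, 76, 96, 97, 98}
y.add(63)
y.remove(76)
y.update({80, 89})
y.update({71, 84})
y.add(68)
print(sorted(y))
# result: [5, 6, 9, 63, 68, 71, 80, 84, 89, 96, 97, 98]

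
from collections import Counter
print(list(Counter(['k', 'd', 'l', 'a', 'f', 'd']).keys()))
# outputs ['k', 'd', 'l', 'a', 'f']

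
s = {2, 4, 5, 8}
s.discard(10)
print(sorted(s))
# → [2, 4, 5, 8]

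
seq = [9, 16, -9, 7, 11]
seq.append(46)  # [9, 16, -9, 7, 11, 46]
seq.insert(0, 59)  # [59, 9, 16, -9, 7, 11, 46]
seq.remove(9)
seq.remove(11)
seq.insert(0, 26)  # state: [26, 59, 16, -9, 7, 46]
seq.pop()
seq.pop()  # 7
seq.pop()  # -9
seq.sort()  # [16, 26, 59]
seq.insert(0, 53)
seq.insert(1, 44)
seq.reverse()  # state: [59, 26, 16, 44, 53]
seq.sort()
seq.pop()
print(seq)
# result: [16, 26, 44, 53]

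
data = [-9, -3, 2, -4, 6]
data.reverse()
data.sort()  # [-9, -4, -3, 2, 6]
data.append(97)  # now [-9, -4, -3, 2, 6, 97]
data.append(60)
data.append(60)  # [-9, -4, -3, 2, 6, 97, 60, 60]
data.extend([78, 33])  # [-9, -4, -3, 2, 6, 97, 60, 60, 78, 33]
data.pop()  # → 33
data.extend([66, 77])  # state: [-9, -4, -3, 2, 6, 97, 60, 60, 78, 66, 77]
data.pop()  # 77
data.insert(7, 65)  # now [-9, -4, -3, 2, 6, 97, 60, 65, 60, 78, 66]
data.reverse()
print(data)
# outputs [66, 78, 60, 65, 60, 97, 6, 2, -3, -4, -9]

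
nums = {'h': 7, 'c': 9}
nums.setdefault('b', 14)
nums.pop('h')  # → 7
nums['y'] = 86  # {'c': 9, 'b': 14, 'y': 86}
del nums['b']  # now {'c': 9, 'y': 86}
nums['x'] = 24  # {'c': 9, 'y': 86, 'x': 24}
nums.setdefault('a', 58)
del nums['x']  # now {'c': 9, 'y': 86, 'a': 58}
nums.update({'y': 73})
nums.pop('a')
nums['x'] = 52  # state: {'c': 9, 'y': 73, 'x': 52}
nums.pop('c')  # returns 9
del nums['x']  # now {'y': 73}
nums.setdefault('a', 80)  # 80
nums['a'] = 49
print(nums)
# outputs {'y': 73, 'a': 49}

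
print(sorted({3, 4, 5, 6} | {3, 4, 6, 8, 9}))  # [3, 4, 5, 6, 8, 9]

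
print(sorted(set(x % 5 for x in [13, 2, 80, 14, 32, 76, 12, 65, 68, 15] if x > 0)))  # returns [0, 1, 2, 3, 4]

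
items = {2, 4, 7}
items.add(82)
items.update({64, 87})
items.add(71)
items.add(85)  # {2, 4, 7, 64, 71, 82, 85, 87}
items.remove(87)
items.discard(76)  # {2, 4, 7, 64, 71, 82, 85}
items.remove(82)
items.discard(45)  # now {2, 4, 7, 64, 71, 85}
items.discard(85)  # {2, 4, 7, 64, 71}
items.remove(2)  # {4, 7, 64, 71}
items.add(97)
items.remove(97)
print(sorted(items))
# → [4, 7, 64, 71]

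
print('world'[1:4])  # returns orl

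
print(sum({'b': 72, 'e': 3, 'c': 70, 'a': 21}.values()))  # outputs 166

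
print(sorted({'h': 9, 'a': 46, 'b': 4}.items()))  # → [('a', 46), ('b', 4), ('h', 9)]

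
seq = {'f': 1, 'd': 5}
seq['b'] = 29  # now {'f': 1, 'd': 5, 'b': 29}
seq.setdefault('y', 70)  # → 70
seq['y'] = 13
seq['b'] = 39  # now {'f': 1, 'd': 5, 'b': 39, 'y': 13}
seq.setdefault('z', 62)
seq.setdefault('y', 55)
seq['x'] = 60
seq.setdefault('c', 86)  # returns 86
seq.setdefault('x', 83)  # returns 60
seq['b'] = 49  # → {'f': 1, 'd': 5, 'b': 49, 'y': 13, 'z': 62, 'x': 60, 'c': 86}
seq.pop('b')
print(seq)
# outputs {'f': 1, 'd': 5, 'y': 13, 'z': 62, 'x': 60, 'c': 86}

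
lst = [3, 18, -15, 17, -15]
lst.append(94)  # [3, 18, -15, 17, -15, 94]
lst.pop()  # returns 94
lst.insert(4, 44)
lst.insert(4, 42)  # [3, 18, -15, 17, 42, 44, -15]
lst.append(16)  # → [3, 18, -15, 17, 42, 44, -15, 16]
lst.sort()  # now [-15, -15, 3, 16, 17, 18, 42, 44]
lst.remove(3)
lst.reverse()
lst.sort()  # [-15, -15, 16, 17, 18, 42, 44]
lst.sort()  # [-15, -15, 16, 17, 18, 42, 44]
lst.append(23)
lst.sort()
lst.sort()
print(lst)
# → [-15, -15, 16, 17, 18, 23, 42, 44]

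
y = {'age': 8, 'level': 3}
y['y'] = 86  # {'age': 8, 'level': 3, 'y': 86}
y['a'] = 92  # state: {'age': 8, 'level': 3, 'y': 86, 'a': 92}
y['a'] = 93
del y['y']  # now {'age': 8, 'level': 3, 'a': 93}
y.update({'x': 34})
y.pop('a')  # 93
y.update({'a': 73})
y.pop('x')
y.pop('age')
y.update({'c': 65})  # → {'level': 3, 'a': 73, 'c': 65}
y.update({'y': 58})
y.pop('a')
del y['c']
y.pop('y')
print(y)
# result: {'level': 3}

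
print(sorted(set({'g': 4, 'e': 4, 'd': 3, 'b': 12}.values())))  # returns [3, 4, 12]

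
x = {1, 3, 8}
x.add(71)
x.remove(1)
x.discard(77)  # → {3, 8, 71}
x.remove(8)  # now {3, 71}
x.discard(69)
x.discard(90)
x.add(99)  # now {3, 71, 99}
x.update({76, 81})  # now {3, 71, 76, 81, 99}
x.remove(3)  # {71, 76, 81, 99}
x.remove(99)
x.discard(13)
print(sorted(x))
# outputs [71, 76, 81]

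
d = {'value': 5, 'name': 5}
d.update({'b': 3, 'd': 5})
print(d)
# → {'value': 5, 'name': 5, 'b': 3, 'd': 5}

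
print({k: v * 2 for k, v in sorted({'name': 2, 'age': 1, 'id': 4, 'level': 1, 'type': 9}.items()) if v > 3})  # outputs {'id': 8, 'type': 18}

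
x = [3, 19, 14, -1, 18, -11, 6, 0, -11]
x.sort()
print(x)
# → [-11, -11, -1, 0, 3, 6, 14, 18, 19]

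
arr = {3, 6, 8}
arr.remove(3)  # {6, 8}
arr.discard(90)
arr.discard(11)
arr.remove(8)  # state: {6}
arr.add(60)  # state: {6, 60}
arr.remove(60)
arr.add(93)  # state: {6, 93}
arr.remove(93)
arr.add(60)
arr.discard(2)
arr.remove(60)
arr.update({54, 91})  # {6, 54, 91}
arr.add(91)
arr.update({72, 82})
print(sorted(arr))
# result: [6, 54, 72, 82, 91]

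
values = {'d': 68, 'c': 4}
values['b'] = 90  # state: {'d': 68, 'c': 4, 'b': 90}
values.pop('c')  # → 4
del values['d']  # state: {'b': 90}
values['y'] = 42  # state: {'b': 90, 'y': 42}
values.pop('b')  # 90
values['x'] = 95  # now {'y': 42, 'x': 95}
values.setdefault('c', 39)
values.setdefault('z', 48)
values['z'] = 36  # {'y': 42, 'x': 95, 'c': 39, 'z': 36}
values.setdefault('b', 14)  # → 14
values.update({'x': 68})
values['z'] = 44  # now {'y': 42, 'x': 68, 'c': 39, 'z': 44, 'b': 14}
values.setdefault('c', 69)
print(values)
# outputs {'y': 42, 'x': 68, 'c': 39, 'z': 44, 'b': 14}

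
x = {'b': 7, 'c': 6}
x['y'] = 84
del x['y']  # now {'b': 7, 'c': 6}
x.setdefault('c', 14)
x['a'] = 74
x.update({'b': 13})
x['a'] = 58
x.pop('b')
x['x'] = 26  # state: {'c': 6, 'a': 58, 'x': 26}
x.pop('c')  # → 6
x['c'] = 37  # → {'a': 58, 'x': 26, 'c': 37}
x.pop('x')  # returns 26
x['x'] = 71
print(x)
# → {'a': 58, 'c': 37, 'x': 71}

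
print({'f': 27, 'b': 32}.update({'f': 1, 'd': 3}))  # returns None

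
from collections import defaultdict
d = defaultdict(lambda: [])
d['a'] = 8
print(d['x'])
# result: []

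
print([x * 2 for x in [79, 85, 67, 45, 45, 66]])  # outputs [158, 170, 134, 90, 90, 132]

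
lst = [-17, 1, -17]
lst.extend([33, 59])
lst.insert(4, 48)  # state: [-17, 1, -17, 33, 48, 59]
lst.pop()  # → 59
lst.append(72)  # [-17, 1, -17, 33, 48, 72]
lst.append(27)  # [-17, 1, -17, 33, 48, 72, 27]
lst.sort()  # [-17, -17, 1, 27, 33, 48, 72]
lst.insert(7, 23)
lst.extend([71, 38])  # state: [-17, -17, 1, 27, 33, 48, 72, 23, 71, 38]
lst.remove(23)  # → [-17, -17, 1, 27, 33, 48, 72, 71, 38]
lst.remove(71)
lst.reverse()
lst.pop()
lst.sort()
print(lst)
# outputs [-17, 1, 27, 33, 38, 48, 72]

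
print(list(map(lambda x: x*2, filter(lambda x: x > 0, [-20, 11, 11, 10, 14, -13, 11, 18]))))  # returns [22, 22, 20, 28, 22, 36]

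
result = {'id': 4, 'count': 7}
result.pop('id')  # 4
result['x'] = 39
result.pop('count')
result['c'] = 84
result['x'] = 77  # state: {'x': 77, 'c': 84}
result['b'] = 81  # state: {'x': 77, 'c': 84, 'b': 81}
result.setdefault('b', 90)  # 81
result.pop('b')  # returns 81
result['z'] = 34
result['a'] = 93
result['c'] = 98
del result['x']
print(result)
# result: {'c': 98, 'z': 34, 'a': 93}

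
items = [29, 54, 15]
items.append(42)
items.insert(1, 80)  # [29, 80, 54, 15, 42]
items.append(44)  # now [29, 80, 54, 15, 42, 44]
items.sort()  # [15, 29, 42, 44, 54, 80]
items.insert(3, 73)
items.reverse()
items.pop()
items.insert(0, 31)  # [31, 80, 54, 44, 73, 42, 29]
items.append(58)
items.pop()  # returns 58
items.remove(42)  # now [31, 80, 54, 44, 73, 29]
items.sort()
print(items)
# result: [29, 31, 44, 54, 73, 80]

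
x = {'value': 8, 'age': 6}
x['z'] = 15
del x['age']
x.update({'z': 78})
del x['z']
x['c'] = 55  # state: {'value': 8, 'c': 55}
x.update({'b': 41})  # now {'value': 8, 'c': 55, 'b': 41}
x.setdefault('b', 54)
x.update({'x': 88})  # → {'value': 8, 'c': 55, 'b': 41, 'x': 88}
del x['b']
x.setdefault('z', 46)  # 46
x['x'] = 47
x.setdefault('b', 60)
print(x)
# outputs {'value': 8, 'c': 55, 'x': 47, 'z': 46, 'b': 60}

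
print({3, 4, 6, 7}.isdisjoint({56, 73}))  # True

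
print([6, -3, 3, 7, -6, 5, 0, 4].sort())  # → None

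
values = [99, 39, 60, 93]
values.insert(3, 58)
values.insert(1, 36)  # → [99, 36, 39, 60, 58, 93]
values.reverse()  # [93, 58, 60, 39, 36, 99]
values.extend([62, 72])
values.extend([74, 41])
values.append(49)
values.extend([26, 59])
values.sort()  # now [26, 36, 39, 41, 49, 58, 59, 60, 62, 72, 74, 93, 99]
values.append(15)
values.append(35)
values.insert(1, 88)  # [26, 88, 36, 39, 41, 49, 58, 59, 60, 62, 72, 74, 93, 99, 15, 35]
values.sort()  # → [15, 26, 35, 36, 39, 41, 49, 58, 59, 60, 62, 72, 74, 88, 93, 99]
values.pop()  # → 99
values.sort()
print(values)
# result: [15, 26, 35, 36, 39, 41, 49, 58, 59, 60, 62, 72, 74, 88, 93]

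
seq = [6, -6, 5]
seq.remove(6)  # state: [-6, 5]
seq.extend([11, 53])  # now [-6, 5, 11, 53]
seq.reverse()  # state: [53, 11, 5, -6]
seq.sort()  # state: [-6, 5, 11, 53]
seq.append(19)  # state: [-6, 5, 11, 53, 19]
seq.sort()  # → [-6, 5, 11, 19, 53]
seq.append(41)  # [-6, 5, 11, 19, 53, 41]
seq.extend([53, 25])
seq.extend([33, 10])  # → [-6, 5, 11, 19, 53, 41, 53, 25, 33, 10]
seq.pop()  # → 10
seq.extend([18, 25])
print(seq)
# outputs [-6, 5, 11, 19, 53, 41, 53, 25, 33, 18, 25]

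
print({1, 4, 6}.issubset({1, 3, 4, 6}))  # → True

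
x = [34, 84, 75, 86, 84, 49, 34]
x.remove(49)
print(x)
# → [34, 84, 75, 86, 84, 34]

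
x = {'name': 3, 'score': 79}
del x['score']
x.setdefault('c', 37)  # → 37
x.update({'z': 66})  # {'name': 3, 'c': 37, 'z': 66}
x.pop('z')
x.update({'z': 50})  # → {'name': 3, 'c': 37, 'z': 50}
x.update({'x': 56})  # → {'name': 3, 'c': 37, 'z': 50, 'x': 56}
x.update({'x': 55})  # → {'name': 3, 'c': 37, 'z': 50, 'x': 55}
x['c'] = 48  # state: {'name': 3, 'c': 48, 'z': 50, 'x': 55}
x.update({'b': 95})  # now {'name': 3, 'c': 48, 'z': 50, 'x': 55, 'b': 95}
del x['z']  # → {'name': 3, 'c': 48, 'x': 55, 'b': 95}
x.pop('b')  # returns 95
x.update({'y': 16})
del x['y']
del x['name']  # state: {'c': 48, 'x': 55}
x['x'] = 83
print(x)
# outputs {'c': 48, 'x': 83}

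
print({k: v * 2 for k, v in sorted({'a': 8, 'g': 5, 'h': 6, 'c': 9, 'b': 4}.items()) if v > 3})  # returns {'a': 16, 'b': 8, 'c': 18, 'g': 10, 'h': 12}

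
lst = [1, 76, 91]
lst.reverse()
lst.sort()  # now [1, 76, 91]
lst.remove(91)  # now [1, 76]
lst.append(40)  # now [1, 76, 40]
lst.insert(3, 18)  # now [1, 76, 40, 18]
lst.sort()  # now [1, 18, 40, 76]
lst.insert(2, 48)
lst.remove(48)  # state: [1, 18, 40, 76]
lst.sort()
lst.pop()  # 76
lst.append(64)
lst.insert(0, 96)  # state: [96, 1, 18, 40, 64]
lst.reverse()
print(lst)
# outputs [64, 40, 18, 1, 96]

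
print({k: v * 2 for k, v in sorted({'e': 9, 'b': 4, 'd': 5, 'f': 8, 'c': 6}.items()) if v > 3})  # {'b': 8, 'c': 12, 'd': 10, 'e': 18, 'f': 16}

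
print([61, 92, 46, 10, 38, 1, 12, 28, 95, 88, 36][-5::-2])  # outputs [12, 38, 46, 61]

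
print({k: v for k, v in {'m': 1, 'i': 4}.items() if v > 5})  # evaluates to {}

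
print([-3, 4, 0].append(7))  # None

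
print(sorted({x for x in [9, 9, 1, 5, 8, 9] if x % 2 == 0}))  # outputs [8]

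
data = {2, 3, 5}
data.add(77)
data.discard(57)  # {2, 3, 5, 77}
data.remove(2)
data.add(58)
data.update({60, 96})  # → {3, 5, 58, 60, 77, 96}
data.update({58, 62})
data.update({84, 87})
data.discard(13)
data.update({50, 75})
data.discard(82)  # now {3, 5, 50, 58, 60, 62, 75, 77, 84, 87, 96}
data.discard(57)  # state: {3, 5, 50, 58, 60, 62, 75, 77, 84, 87, 96}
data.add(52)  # {3, 5, 50, 52, 58, 60, 62, 75, 77, 84, 87, 96}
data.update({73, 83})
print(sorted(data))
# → [3, 5, 50, 52, 58, 60, 62, 73, 75, 77, 83, 84, 87, 96]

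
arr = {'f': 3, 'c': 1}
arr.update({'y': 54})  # {'f': 3, 'c': 1, 'y': 54}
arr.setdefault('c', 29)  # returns 1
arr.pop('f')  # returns 3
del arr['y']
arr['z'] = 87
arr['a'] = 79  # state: {'c': 1, 'z': 87, 'a': 79}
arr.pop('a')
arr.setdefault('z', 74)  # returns 87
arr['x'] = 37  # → {'c': 1, 'z': 87, 'x': 37}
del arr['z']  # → {'c': 1, 'x': 37}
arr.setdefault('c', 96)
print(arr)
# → {'c': 1, 'x': 37}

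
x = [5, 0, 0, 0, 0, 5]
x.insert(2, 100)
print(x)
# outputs [5, 0, 100, 0, 0, 0, 5]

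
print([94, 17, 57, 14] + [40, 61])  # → [94, 17, 57, 14, 40, 61]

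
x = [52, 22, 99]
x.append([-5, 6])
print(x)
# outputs [52, 22, 99, [-5, 6]]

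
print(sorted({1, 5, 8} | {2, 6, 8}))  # [1, 2, 5, 6, 8]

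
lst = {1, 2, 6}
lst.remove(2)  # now {1, 6}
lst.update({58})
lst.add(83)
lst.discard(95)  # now {1, 6, 58, 83}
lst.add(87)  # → {1, 6, 58, 83, 87}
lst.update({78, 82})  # {1, 6, 58, 78, 82, 83, 87}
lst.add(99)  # {1, 6, 58, 78, 82, 83, 87, 99}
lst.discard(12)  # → {1, 6, 58, 78, 82, 83, 87, 99}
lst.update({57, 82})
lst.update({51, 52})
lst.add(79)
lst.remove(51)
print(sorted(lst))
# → [1, 6, 52, 57, 58, 78, 79, 82, 83, 87, 99]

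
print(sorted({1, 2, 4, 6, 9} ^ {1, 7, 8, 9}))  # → [2, 4, 6, 7, 8]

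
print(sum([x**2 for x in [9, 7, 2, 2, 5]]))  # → 163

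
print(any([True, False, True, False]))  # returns True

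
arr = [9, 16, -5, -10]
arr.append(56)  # [9, 16, -5, -10, 56]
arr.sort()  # [-10, -5, 9, 16, 56]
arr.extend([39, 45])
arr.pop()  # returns 45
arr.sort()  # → [-10, -5, 9, 16, 39, 56]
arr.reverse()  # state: [56, 39, 16, 9, -5, -10]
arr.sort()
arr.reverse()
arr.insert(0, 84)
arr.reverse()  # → [-10, -5, 9, 16, 39, 56, 84]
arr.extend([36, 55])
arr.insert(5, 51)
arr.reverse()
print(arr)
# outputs [55, 36, 84, 56, 51, 39, 16, 9, -5, -10]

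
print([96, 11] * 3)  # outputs [96, 11, 96, 11, 96, 11]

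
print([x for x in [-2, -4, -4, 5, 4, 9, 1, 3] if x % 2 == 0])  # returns [-2, -4, -4, 4]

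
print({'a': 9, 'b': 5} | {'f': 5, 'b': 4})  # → {'a': 9, 'b': 4, 'f': 5}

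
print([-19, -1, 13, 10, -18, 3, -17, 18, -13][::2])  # [-19, 13, -18, -17, -13]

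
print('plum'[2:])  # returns um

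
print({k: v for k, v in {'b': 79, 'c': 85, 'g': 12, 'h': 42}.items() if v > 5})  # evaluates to {'b': 79, 'c': 85, 'g': 12, 'h': 42}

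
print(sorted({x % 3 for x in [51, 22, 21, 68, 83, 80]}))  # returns [0, 1, 2]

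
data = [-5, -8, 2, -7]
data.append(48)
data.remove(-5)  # [-8, 2, -7, 48]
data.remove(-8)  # [2, -7, 48]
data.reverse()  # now [48, -7, 2]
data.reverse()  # [2, -7, 48]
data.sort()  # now [-7, 2, 48]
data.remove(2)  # [-7, 48]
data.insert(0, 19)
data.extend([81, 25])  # [19, -7, 48, 81, 25]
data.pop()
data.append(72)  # [19, -7, 48, 81, 72]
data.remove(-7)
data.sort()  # [19, 48, 72, 81]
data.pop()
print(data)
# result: [19, 48, 72]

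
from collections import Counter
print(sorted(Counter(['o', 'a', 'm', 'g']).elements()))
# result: ['a', 'g', 'm', 'o']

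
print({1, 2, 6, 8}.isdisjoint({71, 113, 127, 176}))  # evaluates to True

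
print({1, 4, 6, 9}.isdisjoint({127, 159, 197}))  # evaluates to True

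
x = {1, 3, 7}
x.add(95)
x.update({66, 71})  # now {1, 3, 7, 66, 71, 95}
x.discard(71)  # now {1, 3, 7, 66, 95}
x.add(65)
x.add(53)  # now {1, 3, 7, 53, 65, 66, 95}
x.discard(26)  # {1, 3, 7, 53, 65, 66, 95}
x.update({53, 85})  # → {1, 3, 7, 53, 65, 66, 85, 95}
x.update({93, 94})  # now {1, 3, 7, 53, 65, 66, 85, 93, 94, 95}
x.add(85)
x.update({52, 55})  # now {1, 3, 7, 52, 53, 55, 65, 66, 85, 93, 94, 95}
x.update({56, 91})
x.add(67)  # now {1, 3, 7, 52, 53, 55, 56, 65, 66, 67, 85, 91, 93, 94, 95}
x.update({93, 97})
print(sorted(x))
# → [1, 3, 7, 52, 53, 55, 56, 65, 66, 67, 85, 91, 93, 94, 95, 97]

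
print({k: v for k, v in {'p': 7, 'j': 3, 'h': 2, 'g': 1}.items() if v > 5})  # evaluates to {'p': 7}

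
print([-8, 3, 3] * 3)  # [-8, 3, 3, -8, 3, 3, -8, 3, 3]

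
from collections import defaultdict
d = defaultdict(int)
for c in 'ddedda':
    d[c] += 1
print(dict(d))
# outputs {'d': 4, 'e': 1, 'a': 1}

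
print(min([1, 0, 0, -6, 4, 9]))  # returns -6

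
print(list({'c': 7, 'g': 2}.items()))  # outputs [('c', 7), ('g', 2)]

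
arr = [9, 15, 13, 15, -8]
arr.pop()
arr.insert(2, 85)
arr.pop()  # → 15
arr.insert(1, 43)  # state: [9, 43, 15, 85, 13]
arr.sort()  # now [9, 13, 15, 43, 85]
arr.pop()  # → 85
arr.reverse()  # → [43, 15, 13, 9]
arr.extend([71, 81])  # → [43, 15, 13, 9, 71, 81]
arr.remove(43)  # [15, 13, 9, 71, 81]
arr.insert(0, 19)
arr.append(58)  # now [19, 15, 13, 9, 71, 81, 58]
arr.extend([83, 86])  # [19, 15, 13, 9, 71, 81, 58, 83, 86]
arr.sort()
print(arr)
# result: [9, 13, 15, 19, 58, 71, 81, 83, 86]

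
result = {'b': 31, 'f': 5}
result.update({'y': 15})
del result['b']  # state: {'f': 5, 'y': 15}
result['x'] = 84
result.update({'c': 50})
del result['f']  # {'y': 15, 'x': 84, 'c': 50}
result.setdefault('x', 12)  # 84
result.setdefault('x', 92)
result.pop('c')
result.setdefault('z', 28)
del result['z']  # {'y': 15, 'x': 84}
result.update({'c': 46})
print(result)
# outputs {'y': 15, 'x': 84, 'c': 46}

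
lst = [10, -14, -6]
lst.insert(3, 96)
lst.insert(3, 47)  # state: [10, -14, -6, 47, 96]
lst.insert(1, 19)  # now [10, 19, -14, -6, 47, 96]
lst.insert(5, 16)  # [10, 19, -14, -6, 47, 16, 96]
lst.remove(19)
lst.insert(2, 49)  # [10, -14, 49, -6, 47, 16, 96]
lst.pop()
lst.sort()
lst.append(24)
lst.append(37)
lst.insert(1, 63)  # [-14, 63, -6, 10, 16, 47, 49, 24, 37]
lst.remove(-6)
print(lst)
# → [-14, 63, 10, 16, 47, 49, 24, 37]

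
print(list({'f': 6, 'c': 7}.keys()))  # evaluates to ['f', 'c']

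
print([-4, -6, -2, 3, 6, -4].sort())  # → None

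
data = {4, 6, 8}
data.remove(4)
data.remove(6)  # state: {8}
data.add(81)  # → {8, 81}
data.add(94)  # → {8, 81, 94}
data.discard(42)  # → {8, 81, 94}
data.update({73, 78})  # {8, 73, 78, 81, 94}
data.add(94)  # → {8, 73, 78, 81, 94}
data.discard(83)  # {8, 73, 78, 81, 94}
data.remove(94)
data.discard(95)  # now {8, 73, 78, 81}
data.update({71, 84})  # {8, 71, 73, 78, 81, 84}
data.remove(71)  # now {8, 73, 78, 81, 84}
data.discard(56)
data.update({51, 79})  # {8, 51, 73, 78, 79, 81, 84}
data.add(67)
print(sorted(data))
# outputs [8, 51, 67, 73, 78, 79, 81, 84]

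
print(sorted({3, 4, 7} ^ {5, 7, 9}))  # [3, 4, 5, 9]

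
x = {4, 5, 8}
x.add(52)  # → {4, 5, 8, 52}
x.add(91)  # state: {4, 5, 8, 52, 91}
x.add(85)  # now {4, 5, 8, 52, 85, 91}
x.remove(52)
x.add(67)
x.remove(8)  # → {4, 5, 67, 85, 91}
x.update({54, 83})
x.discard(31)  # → {4, 5, 54, 67, 83, 85, 91}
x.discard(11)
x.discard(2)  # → {4, 5, 54, 67, 83, 85, 91}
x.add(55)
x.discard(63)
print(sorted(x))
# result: [4, 5, 54, 55, 67, 83, 85, 91]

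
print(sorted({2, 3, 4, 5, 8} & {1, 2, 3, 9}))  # [2, 3]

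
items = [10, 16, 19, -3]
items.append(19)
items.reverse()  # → [19, -3, 19, 16, 10]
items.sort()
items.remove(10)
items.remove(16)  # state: [-3, 19, 19]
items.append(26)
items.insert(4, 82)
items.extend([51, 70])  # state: [-3, 19, 19, 26, 82, 51, 70]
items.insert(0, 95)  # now [95, -3, 19, 19, 26, 82, 51, 70]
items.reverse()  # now [70, 51, 82, 26, 19, 19, -3, 95]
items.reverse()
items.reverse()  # [70, 51, 82, 26, 19, 19, -3, 95]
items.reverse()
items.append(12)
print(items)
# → [95, -3, 19, 19, 26, 82, 51, 70, 12]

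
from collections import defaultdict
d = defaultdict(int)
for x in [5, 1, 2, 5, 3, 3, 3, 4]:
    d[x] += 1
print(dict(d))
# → {5: 2, 1: 1, 2: 1, 3: 3, 4: 1}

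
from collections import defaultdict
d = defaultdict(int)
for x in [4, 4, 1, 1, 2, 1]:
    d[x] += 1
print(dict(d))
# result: {4: 2, 1: 3, 2: 1}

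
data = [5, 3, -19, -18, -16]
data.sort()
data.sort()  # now [-19, -18, -16, 3, 5]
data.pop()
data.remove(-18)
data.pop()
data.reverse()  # [-16, -19]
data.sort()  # [-19, -16]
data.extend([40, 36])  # [-19, -16, 40, 36]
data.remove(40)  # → [-19, -16, 36]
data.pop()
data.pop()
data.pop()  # -19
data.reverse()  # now []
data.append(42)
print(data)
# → [42]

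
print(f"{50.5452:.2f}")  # 50.55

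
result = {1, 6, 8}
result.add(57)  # {1, 6, 8, 57}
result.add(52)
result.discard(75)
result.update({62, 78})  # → {1, 6, 8, 52, 57, 62, 78}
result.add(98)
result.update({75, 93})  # {1, 6, 8, 52, 57, 62, 75, 78, 93, 98}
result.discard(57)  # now {1, 6, 8, 52, 62, 75, 78, 93, 98}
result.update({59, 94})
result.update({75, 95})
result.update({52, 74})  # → {1, 6, 8, 52, 59, 62, 74, 75, 78, 93, 94, 95, 98}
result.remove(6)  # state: {1, 8, 52, 59, 62, 74, 75, 78, 93, 94, 95, 98}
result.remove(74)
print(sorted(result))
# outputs [1, 8, 52, 59, 62, 75, 78, 93, 94, 95, 98]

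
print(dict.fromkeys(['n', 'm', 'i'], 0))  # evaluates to {'n': 0, 'm': 0, 'i': 0}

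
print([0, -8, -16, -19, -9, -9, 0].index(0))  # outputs 0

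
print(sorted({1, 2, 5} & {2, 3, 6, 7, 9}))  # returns [2]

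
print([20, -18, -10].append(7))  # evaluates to None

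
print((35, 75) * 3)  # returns (35, 75, 35, 75, 35, 75)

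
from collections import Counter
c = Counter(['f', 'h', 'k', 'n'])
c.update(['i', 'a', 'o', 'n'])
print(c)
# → Counter({'n': 2, 'f': 1, 'h': 1, 'k': 1, 'i': 1, 'a': 1, 'o': 1})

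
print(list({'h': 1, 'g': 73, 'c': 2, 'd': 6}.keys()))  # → ['h', 'g', 'c', 'd']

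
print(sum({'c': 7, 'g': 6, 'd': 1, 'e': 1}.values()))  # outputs 15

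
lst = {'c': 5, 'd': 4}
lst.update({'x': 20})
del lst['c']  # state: {'d': 4, 'x': 20}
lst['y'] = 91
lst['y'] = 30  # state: {'d': 4, 'x': 20, 'y': 30}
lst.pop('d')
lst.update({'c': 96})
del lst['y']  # {'x': 20, 'c': 96}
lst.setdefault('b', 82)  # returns 82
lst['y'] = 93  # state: {'x': 20, 'c': 96, 'b': 82, 'y': 93}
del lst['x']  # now {'c': 96, 'b': 82, 'y': 93}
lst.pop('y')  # 93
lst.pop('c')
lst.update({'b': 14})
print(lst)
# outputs {'b': 14}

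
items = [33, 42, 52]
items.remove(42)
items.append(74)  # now [33, 52, 74]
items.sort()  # [33, 52, 74]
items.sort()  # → [33, 52, 74]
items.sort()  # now [33, 52, 74]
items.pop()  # 74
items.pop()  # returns 52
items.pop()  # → 33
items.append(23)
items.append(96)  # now [23, 96]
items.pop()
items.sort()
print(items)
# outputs [23]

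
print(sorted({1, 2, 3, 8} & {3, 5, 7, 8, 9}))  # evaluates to [3, 8]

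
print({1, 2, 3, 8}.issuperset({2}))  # True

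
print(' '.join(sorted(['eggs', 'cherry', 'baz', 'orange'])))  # baz cherry eggs orange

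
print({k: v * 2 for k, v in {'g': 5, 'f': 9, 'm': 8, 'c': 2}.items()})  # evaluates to {'g': 10, 'f': 18, 'm': 16, 'c': 4}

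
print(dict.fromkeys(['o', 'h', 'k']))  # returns {'o': None, 'h': None, 'k': None}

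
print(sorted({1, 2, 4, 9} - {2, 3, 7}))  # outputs [1, 4, 9]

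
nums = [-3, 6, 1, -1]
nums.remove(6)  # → [-3, 1, -1]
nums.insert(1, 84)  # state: [-3, 84, 1, -1]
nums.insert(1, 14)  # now [-3, 14, 84, 1, -1]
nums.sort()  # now [-3, -1, 1, 14, 84]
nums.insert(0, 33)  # [33, -3, -1, 1, 14, 84]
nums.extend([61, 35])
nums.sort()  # [-3, -1, 1, 14, 33, 35, 61, 84]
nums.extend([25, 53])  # [-3, -1, 1, 14, 33, 35, 61, 84, 25, 53]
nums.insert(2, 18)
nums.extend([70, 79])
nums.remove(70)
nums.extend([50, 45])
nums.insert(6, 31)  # [-3, -1, 18, 1, 14, 33, 31, 35, 61, 84, 25, 53, 79, 50, 45]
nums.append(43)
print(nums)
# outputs [-3, -1, 18, 1, 14, 33, 31, 35, 61, 84, 25, 53, 79, 50, 45, 43]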